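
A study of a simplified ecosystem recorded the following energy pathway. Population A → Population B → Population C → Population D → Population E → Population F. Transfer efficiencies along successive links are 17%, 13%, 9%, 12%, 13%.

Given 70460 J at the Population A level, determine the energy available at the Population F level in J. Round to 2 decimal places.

Population B: 70460 × 0.17 = 11978.2 J
Population C: 11978.2 × 0.13 = 1557.166 J
Population D: 1557.166 × 0.09 = 140.14494 J
Population E: 140.14494 × 0.12 = 16.8173928 J
Population F: 16.8173928 × 0.13 = 2.186261064 J

2.19 J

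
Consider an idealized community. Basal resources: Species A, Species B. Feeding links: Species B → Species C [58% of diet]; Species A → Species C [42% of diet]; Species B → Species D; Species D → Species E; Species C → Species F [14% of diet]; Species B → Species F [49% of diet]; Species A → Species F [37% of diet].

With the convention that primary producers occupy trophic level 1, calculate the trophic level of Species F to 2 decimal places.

Species C: 1 + (0.58×1 + 0.42×1) = 2
Species D: 1 + 1 = 2
Species E: 1 + 2 = 3
Species F: 1 + (0.14×2 + 0.49×1 + 0.37×1) = 2.14

2.14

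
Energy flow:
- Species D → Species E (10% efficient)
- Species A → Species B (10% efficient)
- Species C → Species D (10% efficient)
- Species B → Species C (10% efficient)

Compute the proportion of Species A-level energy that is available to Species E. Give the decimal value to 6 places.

0.000100

Product of link efficiencies: 0.1 × 0.1 × 0.1 × 0.1 = 0.0001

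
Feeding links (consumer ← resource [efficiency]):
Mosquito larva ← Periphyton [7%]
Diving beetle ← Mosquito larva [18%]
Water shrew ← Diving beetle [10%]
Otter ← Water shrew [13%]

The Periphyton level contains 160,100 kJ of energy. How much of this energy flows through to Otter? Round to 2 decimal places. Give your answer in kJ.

26.22 kJ

Mosquito larva: 160100 × 0.07 = 11207 kJ
Diving beetle: 11207 × 0.18 = 2017.26 kJ
Water shrew: 2017.26 × 0.1 = 201.726 kJ
Otter: 201.726 × 0.13 = 26.22438 kJ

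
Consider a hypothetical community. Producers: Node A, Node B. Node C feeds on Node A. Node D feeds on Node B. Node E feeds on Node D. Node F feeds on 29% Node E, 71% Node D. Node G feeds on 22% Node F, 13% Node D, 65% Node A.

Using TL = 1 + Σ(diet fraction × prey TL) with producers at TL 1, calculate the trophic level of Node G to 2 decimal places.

Node C: 1 + 1 = 2
Node D: 1 + 1 = 2
Node E: 1 + 2 = 3
Node F: 1 + (0.29×3 + 0.71×2) = 3.29
Node G: 1 + (0.22×3.29 + 0.13×2 + 0.65×1) = 2.6338

2.63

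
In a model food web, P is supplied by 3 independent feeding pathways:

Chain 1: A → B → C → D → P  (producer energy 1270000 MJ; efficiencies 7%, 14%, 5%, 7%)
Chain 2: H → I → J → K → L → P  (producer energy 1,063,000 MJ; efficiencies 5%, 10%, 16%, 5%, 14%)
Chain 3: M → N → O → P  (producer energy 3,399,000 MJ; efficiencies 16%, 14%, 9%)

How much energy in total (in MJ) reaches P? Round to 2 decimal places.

6901.90 MJ

Chain 1: 1270000 × 0.07 × 0.14 × 0.05 × 0.07 = 43.561 MJ
Chain 2: 1063000 × 0.05 × 0.1 × 0.16 × 0.05 × 0.14 = 5.9528 MJ
Chain 3: 3399000 × 0.16 × 0.14 × 0.09 = 6852.384 MJ
Total at P: 43.561 + 5.9528 + 6852.384 = 6901.8978 MJ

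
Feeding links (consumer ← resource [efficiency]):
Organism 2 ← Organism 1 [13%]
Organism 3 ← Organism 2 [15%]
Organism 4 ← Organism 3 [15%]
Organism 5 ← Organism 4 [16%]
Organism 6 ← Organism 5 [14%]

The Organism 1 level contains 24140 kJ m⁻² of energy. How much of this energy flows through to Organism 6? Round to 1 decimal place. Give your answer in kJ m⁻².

Organism 2: 24140 × 0.13 = 3138.2 kJ m⁻²
Organism 3: 3138.2 × 0.15 = 470.73 kJ m⁻²
Organism 4: 470.73 × 0.15 = 70.6095 kJ m⁻²
Organism 5: 70.6095 × 0.16 = 11.29752 kJ m⁻²
Organism 6: 11.29752 × 0.14 = 1.5816528 kJ m⁻²

1.6 kJ m⁻²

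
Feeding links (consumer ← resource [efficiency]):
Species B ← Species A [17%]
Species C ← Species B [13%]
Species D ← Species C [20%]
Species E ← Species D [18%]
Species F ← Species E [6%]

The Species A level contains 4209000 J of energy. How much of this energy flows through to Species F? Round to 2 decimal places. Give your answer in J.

Species B: 4209000 × 0.17 = 715530 J
Species C: 715530 × 0.13 = 93018.9 J
Species D: 93018.9 × 0.2 = 18603.78 J
Species E: 18603.78 × 0.18 = 3348.6804 J
Species F: 3348.6804 × 0.06 = 200.920824 J

200.92 J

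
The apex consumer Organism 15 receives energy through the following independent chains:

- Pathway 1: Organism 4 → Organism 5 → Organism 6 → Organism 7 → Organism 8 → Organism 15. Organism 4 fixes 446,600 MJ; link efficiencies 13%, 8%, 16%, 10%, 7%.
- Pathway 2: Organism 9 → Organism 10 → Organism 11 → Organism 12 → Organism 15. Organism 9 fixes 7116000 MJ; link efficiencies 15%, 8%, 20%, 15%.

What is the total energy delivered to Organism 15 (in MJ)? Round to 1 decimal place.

Pathway 1: 446600 × 0.13 × 0.08 × 0.16 × 0.1 × 0.07 = 5.2019968 MJ
Pathway 2: 7116000 × 0.15 × 0.08 × 0.2 × 0.15 = 2561.76 MJ
Total at Organism 15: 5.2019968 + 2561.76 = 2566.9619968 MJ

2567.0 MJ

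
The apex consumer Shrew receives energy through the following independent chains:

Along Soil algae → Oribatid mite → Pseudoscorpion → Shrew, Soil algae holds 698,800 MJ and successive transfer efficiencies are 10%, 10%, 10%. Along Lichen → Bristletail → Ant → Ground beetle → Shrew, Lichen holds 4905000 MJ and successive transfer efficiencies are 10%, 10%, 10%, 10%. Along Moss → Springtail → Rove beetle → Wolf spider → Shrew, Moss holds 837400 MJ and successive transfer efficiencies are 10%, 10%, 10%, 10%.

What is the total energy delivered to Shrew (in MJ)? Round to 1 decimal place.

1273.0 MJ

Via Soil algae: 698800 × 0.1 × 0.1 × 0.1 = 698.8 MJ
Via Lichen: 4905000 × 0.1 × 0.1 × 0.1 × 0.1 = 490.5 MJ
Via Moss: 837400 × 0.1 × 0.1 × 0.1 × 0.1 = 83.74 MJ
Total at Shrew: 698.8 + 490.5 + 83.74 = 1273.04 MJ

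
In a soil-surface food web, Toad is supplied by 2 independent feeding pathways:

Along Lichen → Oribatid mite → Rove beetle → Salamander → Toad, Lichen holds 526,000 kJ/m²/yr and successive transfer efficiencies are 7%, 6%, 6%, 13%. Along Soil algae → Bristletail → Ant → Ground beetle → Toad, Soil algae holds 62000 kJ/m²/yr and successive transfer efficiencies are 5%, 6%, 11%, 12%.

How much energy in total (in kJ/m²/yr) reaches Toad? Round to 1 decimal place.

Via Lichen: 526000 × 0.07 × 0.06 × 0.06 × 0.13 = 17.23176 kJ/m²/yr
Via Soil algae: 62000 × 0.05 × 0.06 × 0.11 × 0.12 = 2.4552 kJ/m²/yr
Total at Toad: 17.23176 + 2.4552 = 19.68696 kJ/m²/yr

19.7 kJ/m²/yr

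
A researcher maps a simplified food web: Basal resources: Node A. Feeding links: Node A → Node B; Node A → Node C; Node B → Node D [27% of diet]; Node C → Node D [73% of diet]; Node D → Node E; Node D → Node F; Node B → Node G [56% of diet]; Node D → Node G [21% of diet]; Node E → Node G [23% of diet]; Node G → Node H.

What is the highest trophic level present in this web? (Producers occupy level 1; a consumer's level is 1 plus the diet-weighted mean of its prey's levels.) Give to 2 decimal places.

Node B: 1 + 1 = 2
Node C: 1 + 1 = 2
Node D: 1 + (0.27×2 + 0.73×2) = 3
Node E: 1 + 3 = 4
Node F: 1 + 3 = 4
Node G: 1 + (0.56×2 + 0.21×3 + 0.23×4) = 3.67
Node H: 1 + 3.67 = 4.67

4.67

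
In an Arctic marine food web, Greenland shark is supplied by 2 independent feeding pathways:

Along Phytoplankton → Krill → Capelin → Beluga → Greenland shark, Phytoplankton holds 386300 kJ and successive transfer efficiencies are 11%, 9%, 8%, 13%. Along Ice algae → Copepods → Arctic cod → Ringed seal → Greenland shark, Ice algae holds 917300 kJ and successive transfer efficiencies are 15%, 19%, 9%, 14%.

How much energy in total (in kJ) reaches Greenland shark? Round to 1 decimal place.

369.2 kJ

Via Phytoplankton: 386300 × 0.11 × 0.09 × 0.08 × 0.13 = 39.773448 kJ
Via Ice algae: 917300 × 0.15 × 0.19 × 0.09 × 0.14 = 329.40243 kJ
Total at Greenland shark: 39.773448 + 329.40243 = 369.175878 kJ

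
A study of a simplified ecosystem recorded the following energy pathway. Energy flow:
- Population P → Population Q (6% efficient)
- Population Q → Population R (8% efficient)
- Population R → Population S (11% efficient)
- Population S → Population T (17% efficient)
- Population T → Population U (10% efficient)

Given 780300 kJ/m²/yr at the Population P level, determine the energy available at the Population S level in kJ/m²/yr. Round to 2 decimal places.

Population Q: 780300 × 0.06 = 46818 kJ/m²/yr
Population R: 46818 × 0.08 = 3745.44 kJ/m²/yr
Population S: 3745.44 × 0.11 = 411.9984 kJ/m²/yr

412.00 kJ/m²/yr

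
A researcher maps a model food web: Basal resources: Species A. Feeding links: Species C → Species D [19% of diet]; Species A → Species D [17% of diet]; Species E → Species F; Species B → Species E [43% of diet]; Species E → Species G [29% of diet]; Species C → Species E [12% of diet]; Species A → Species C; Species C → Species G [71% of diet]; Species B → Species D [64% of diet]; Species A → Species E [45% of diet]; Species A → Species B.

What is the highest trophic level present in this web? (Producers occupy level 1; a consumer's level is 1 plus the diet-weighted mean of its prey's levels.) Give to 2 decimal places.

3.55

Species B: 1 + 1 = 2
Species C: 1 + 1 = 2
Species D: 1 + (0.19×2 + 0.17×1 + 0.64×2) = 2.83
Species E: 1 + (0.45×1 + 0.43×2 + 0.12×2) = 2.55
Species F: 1 + 2.55 = 3.55
Species G: 1 + (0.29×2.55 + 0.71×2) = 3.1595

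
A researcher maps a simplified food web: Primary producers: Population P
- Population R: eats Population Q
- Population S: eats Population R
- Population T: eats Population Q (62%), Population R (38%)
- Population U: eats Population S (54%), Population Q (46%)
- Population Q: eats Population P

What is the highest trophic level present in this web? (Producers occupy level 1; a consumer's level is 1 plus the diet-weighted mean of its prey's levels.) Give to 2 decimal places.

Population Q: 1 + 1 = 2
Population R: 1 + 2 = 3
Population S: 1 + 3 = 4
Population T: 1 + (0.62×2 + 0.38×3) = 3.38
Population U: 1 + (0.54×4 + 0.46×2) = 4.08

4.08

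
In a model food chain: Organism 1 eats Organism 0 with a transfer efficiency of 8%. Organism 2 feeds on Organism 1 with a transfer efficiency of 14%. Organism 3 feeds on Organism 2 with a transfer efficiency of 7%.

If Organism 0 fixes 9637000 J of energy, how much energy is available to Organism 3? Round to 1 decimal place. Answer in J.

7555.4 J

Organism 1: 9637000 × 0.08 = 770960 J
Organism 2: 770960 × 0.14 = 107934.4 J
Organism 3: 107934.4 × 0.07 = 7555.408 J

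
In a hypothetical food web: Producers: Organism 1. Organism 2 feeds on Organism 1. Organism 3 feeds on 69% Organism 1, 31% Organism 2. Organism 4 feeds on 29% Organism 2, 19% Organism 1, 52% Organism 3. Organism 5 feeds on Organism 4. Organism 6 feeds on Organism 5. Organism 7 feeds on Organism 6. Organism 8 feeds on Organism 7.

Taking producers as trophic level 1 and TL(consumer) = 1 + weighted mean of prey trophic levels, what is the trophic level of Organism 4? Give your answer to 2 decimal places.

Organism 2: 1 + 1 = 2
Organism 3: 1 + (0.69×1 + 0.31×2) = 2.31
Organism 4: 1 + (0.29×2 + 0.19×1 + 0.52×2.31) = 2.9712
Organism 5: 1 + 2.9712 = 3.9712
Organism 6: 1 + 3.9712 = 4.9712
Organism 7: 1 + 4.9712 = 5.9712
Organism 8: 1 + 5.9712 = 6.9712

2.97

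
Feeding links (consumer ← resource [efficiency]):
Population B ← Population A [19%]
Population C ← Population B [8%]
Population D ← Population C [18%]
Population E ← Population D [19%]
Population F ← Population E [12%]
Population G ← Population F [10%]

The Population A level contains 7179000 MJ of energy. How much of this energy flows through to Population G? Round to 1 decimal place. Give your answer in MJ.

44.8 MJ

Population B: 7179000 × 0.19 = 1364010 MJ
Population C: 1364010 × 0.08 = 109120.8 MJ
Population D: 109120.8 × 0.18 = 19641.744 MJ
Population E: 19641.744 × 0.19 = 3731.93136 MJ
Population F: 3731.93136 × 0.12 = 447.8317632 MJ
Population G: 447.8317632 × 0.1 = 44.78317632 MJ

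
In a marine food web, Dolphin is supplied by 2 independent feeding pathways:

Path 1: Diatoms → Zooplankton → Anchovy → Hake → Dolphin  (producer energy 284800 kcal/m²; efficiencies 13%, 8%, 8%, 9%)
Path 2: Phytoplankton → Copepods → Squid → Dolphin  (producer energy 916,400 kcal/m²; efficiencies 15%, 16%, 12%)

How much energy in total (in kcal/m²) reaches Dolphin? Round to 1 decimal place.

Path 1: 284800 × 0.13 × 0.08 × 0.08 × 0.09 = 21.325824 kcal/m²
Path 2: 916400 × 0.15 × 0.16 × 0.12 = 2639.232 kcal/m²
Total at Dolphin: 21.325824 + 2639.232 = 2660.557824 kcal/m²

2660.6 kcal/m²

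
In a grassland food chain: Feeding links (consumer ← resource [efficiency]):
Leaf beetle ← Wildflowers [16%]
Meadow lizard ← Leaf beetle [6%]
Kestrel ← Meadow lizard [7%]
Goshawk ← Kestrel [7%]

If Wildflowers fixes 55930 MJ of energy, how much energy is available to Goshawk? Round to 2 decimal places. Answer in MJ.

Leaf beetle: 55930 × 0.16 = 8948.8 MJ
Meadow lizard: 8948.8 × 0.06 = 536.928 MJ
Kestrel: 536.928 × 0.07 = 37.58496 MJ
Goshawk: 37.58496 × 0.07 = 2.6309472 MJ

2.63 MJ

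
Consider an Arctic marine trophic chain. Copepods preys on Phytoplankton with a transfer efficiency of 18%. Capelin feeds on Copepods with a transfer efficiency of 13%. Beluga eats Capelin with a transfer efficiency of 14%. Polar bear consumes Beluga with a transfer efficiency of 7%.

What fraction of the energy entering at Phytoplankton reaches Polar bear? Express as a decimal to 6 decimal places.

Product of link efficiencies: 0.18 × 0.13 × 0.14 × 0.07 = 0.00022932

0.000229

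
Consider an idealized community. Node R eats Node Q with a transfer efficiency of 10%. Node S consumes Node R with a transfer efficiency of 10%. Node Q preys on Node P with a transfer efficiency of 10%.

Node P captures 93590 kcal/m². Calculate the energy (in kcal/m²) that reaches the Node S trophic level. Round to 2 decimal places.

93.59 kcal/m²

Node Q: 93590 × 0.1 = 9359 kcal/m²
Node R: 9359 × 0.1 = 935.9 kcal/m²
Node S: 935.9 × 0.1 = 93.59 kcal/m²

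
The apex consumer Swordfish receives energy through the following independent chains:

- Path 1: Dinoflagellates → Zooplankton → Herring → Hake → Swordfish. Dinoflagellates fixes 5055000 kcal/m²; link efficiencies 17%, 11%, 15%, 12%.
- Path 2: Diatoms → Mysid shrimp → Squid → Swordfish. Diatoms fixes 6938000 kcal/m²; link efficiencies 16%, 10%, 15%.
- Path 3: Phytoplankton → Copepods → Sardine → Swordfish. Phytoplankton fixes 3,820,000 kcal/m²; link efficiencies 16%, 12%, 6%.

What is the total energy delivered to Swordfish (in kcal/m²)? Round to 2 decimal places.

22753.35 kcal/m²

Path 1: 5055000 × 0.17 × 0.11 × 0.15 × 0.12 = 1701.513 kcal/m²
Path 2: 6938000 × 0.16 × 0.1 × 0.15 = 16651.2 kcal/m²
Path 3: 3820000 × 0.16 × 0.12 × 0.06 = 4400.64 kcal/m²
Total at Swordfish: 1701.513 + 16651.2 + 4400.64 = 22753.353 kcal/m²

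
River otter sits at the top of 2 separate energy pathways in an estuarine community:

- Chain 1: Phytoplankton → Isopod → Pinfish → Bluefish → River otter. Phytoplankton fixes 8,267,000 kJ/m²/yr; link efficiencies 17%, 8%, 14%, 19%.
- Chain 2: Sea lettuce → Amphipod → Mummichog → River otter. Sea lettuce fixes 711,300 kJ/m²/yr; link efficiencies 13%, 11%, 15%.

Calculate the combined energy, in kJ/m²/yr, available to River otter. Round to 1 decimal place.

Chain 1: 8267000 × 0.17 × 0.08 × 0.14 × 0.19 = 2990.66992 kJ/m²/yr
Chain 2: 711300 × 0.13 × 0.11 × 0.15 = 1525.7385 kJ/m²/yr
Total at River otter: 2990.66992 + 1525.7385 = 4516.40842 kJ/m²/yr

4516.4 kJ/m²/yr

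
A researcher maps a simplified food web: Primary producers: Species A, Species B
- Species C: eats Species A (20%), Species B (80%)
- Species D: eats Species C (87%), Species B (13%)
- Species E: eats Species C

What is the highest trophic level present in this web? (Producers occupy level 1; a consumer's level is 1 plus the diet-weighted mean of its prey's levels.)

3

Species C: 1 + (0.2×1 + 0.8×1) = 2
Species D: 1 + (0.87×2 + 0.13×1) = 2.87
Species E: 1 + 2 = 3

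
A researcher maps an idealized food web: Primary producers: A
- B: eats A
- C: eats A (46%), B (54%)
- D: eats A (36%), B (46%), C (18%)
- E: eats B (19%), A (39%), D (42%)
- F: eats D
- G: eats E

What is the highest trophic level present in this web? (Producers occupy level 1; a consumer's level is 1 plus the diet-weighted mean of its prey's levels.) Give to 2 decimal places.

B: 1 + 1 = 2
C: 1 + (0.46×1 + 0.54×2) = 2.54
D: 1 + (0.36×1 + 0.46×2 + 0.18×2.54) = 2.7372
E: 1 + (0.19×2 + 0.39×1 + 0.42×2.7372) = 2.919624
F: 1 + 2.7372 = 3.7372
G: 1 + 2.919624 = 3.919624

3.92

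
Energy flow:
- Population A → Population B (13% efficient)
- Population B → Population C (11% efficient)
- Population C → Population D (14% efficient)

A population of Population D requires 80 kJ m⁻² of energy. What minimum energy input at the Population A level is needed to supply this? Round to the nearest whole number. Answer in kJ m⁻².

Cumulative transfer efficiency: 0.13 × 0.11 × 0.14 = 0.002002
Population A energy = 80 / 0.002002 = 39960 kJ m⁻²

39960 kJ m⁻²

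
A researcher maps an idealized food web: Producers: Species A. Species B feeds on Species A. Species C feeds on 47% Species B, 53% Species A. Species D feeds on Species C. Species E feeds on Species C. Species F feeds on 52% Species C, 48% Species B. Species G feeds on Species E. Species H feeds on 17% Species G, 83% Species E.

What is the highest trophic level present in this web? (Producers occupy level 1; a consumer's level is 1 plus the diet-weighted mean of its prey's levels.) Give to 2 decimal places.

4.64

Species B: 1 + 1 = 2
Species C: 1 + (0.47×2 + 0.53×1) = 2.47
Species D: 1 + 2.47 = 3.47
Species E: 1 + 2.47 = 3.47
Species F: 1 + (0.52×2.47 + 0.48×2) = 3.2444
Species G: 1 + 3.47 = 4.47
Species H: 1 + (0.17×4.47 + 0.83×3.47) = 4.64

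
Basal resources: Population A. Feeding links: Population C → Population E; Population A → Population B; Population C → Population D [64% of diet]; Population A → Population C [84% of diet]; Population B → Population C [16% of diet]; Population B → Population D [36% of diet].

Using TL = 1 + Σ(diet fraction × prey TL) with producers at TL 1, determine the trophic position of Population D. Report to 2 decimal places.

Population B: 1 + 1 = 2
Population C: 1 + (0.84×1 + 0.16×2) = 2.16
Population D: 1 + (0.36×2 + 0.64×2.16) = 3.1024
Population E: 1 + 2.16 = 3.16

3.10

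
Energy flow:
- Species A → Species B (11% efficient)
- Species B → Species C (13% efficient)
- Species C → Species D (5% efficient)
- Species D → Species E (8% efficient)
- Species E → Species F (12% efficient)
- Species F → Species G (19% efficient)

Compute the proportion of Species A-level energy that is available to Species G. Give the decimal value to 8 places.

0.00000130

Product of link efficiencies: 0.11 × 0.13 × 0.05 × 0.08 × 0.12 × 0.19 = 0.00000130416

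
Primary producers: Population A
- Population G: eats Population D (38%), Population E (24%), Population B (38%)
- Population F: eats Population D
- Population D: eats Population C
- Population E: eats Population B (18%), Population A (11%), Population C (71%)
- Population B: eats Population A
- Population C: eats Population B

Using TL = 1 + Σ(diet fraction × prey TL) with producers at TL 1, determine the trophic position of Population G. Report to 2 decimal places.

Population B: 1 + 1 = 2
Population C: 1 + 2 = 3
Population D: 1 + 3 = 4
Population E: 1 + (0.18×2 + 0.11×1 + 0.71×3) = 3.6
Population F: 1 + 4 = 5
Population G: 1 + (0.38×4 + 0.24×3.6 + 0.38×2) = 4.144

4.14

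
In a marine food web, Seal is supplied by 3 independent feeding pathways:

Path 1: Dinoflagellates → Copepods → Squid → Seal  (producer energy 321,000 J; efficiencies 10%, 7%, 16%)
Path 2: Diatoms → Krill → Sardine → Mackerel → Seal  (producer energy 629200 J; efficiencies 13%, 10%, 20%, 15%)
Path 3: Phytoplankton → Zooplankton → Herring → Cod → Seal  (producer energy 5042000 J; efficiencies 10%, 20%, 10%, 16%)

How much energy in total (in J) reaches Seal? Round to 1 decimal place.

Path 1: 321000 × 0.1 × 0.07 × 0.16 = 359.52 J
Path 2: 629200 × 0.13 × 0.1 × 0.2 × 0.15 = 245.388 J
Path 3: 5042000 × 0.1 × 0.2 × 0.1 × 0.16 = 1613.44 J
Total at Seal: 359.52 + 245.388 + 1613.44 = 2218.348 J

2218.3 J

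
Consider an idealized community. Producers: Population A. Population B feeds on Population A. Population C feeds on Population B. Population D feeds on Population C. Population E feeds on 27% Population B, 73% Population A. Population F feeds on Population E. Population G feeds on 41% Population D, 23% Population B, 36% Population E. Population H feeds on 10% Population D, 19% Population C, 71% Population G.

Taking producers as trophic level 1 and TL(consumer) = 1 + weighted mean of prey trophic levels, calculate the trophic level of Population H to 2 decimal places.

4.75

Population B: 1 + 1 = 2
Population C: 1 + 2 = 3
Population D: 1 + 3 = 4
Population E: 1 + (0.27×2 + 0.73×1) = 2.27
Population F: 1 + 2.27 = 3.27
Population G: 1 + (0.41×4 + 0.23×2 + 0.36×2.27) = 3.9172
Population H: 1 + (0.1×4 + 0.19×3 + 0.71×3.9172) = 4.751212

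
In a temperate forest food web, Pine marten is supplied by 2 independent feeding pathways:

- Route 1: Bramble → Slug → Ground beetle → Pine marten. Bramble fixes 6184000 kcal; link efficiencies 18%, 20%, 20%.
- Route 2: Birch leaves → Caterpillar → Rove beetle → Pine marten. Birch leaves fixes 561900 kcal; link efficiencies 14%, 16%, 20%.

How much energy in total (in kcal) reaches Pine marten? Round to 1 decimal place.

Route 1: 6184000 × 0.18 × 0.2 × 0.2 = 44524.8 kcal
Route 2: 561900 × 0.14 × 0.16 × 0.2 = 2517.312 kcal
Total at Pine marten: 44524.8 + 2517.312 = 47042.112 kcal

47042.1 kcal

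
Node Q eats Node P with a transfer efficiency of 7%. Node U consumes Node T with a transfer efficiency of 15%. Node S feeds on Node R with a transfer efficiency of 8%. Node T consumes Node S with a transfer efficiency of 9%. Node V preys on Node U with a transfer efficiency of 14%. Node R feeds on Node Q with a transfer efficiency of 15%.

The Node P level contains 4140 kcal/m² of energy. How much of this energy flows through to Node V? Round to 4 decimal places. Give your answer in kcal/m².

Node Q: 4140 × 0.07 = 289.8 kcal/m²
Node R: 289.8 × 0.15 = 43.47 kcal/m²
Node S: 43.47 × 0.08 = 3.4776 kcal/m²
Node T: 3.4776 × 0.09 = 0.312984 kcal/m²
Node U: 0.312984 × 0.15 = 0.0469476 kcal/m²
Node V: 0.0469476 × 0.14 = 0.006572664 kcal/m²

0.0066 kcal/m²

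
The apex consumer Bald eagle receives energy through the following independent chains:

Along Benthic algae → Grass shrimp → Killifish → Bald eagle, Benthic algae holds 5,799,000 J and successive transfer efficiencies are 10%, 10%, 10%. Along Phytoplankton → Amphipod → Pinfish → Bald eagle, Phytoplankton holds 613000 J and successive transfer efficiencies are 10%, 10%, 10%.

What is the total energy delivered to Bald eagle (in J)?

6412 J

Via Benthic algae: 5799000 × 0.1 × 0.1 × 0.1 = 5799 J
Via Phytoplankton: 613000 × 0.1 × 0.1 × 0.1 = 613 J
Total at Bald eagle: 5799 + 613 = 6412 J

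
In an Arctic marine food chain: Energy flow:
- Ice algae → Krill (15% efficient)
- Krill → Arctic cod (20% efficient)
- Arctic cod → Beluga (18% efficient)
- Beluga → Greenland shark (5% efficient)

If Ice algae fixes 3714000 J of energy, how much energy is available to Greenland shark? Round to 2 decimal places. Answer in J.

1002.78 J

Krill: 3714000 × 0.15 = 557100 J
Arctic cod: 557100 × 0.2 = 111420 J
Beluga: 111420 × 0.18 = 20055.6 J
Greenland shark: 20055.6 × 0.05 = 1002.78 J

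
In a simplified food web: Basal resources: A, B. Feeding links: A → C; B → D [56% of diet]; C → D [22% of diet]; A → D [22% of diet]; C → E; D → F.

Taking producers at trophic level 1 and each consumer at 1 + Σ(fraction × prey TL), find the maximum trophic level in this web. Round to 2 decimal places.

C: 1 + 1 = 2
D: 1 + (0.56×1 + 0.22×2 + 0.22×1) = 2.22
E: 1 + 2 = 3
F: 1 + 2.22 = 3.22

3.22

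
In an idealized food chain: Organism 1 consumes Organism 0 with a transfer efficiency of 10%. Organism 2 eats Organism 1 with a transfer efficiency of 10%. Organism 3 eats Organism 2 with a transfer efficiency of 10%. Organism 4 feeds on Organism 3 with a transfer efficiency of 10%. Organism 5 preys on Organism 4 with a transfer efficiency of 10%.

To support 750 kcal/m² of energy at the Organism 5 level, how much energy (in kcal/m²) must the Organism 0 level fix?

75000000 kcal/m²

Cumulative transfer efficiency: 0.1 × 0.1 × 0.1 × 0.1 × 0.1 = 0.00001
Organism 0 energy = 750 / 0.00001 = 75000000 kcal/m²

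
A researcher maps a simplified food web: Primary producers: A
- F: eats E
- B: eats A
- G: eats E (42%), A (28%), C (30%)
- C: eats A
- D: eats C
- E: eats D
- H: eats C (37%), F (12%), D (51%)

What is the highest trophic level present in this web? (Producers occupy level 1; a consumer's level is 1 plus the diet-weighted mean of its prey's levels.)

B: 1 + 1 = 2
C: 1 + 1 = 2
D: 1 + 2 = 3
E: 1 + 3 = 4
F: 1 + 4 = 5
G: 1 + (0.42×4 + 0.28×1 + 0.3×2) = 3.56
H: 1 + (0.37×2 + 0.12×5 + 0.51×3) = 3.87

5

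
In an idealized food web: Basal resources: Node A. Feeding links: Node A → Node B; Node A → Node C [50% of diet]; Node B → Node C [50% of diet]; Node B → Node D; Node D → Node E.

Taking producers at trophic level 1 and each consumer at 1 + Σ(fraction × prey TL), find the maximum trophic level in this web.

Node B: 1 + 1 = 2
Node C: 1 + (0.5×1 + 0.5×2) = 2.5
Node D: 1 + 2 = 3
Node E: 1 + 3 = 4

4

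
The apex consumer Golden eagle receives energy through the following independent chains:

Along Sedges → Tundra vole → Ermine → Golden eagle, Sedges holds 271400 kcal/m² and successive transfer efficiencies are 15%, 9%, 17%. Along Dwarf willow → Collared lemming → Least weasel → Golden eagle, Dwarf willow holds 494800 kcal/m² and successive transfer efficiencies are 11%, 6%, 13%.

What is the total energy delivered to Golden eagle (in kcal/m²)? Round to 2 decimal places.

1047.40 kcal/m²

Via Sedges: 271400 × 0.15 × 0.09 × 0.17 = 622.863 kcal/m²
Via Dwarf willow: 494800 × 0.11 × 0.06 × 0.13 = 424.5384 kcal/m²
Total at Golden eagle: 622.863 + 424.5384 = 1047.4014 kcal/m²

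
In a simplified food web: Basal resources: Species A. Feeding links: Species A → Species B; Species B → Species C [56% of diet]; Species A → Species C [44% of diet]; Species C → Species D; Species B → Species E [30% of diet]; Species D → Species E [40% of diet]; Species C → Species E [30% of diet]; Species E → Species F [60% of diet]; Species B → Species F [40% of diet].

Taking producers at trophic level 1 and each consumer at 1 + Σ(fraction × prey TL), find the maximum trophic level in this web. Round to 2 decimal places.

Species B: 1 + 1 = 2
Species C: 1 + (0.56×2 + 0.44×1) = 2.56
Species D: 1 + 2.56 = 3.56
Species E: 1 + (0.3×2 + 0.4×3.56 + 0.3×2.56) = 3.792
Species F: 1 + (0.6×3.792 + 0.4×2) = 4.0752

4.08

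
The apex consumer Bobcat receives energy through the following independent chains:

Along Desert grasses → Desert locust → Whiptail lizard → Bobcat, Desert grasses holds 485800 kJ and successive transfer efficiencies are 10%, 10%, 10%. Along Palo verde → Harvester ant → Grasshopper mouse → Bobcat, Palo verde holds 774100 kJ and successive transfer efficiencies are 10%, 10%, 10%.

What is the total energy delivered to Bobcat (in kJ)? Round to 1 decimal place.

1259.9 kJ

Via Desert grasses: 485800 × 0.1 × 0.1 × 0.1 = 485.8 kJ
Via Palo verde: 774100 × 0.1 × 0.1 × 0.1 = 774.1 kJ
Total at Bobcat: 485.8 + 774.1 = 1259.9 kJ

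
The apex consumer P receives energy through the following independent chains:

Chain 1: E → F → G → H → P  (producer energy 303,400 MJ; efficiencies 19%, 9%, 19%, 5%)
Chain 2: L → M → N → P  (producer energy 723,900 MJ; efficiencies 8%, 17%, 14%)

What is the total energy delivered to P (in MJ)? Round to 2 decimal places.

1427.59 MJ

Chain 1: 303400 × 0.19 × 0.09 × 0.19 × 0.05 = 49.28733 MJ
Chain 2: 723900 × 0.08 × 0.17 × 0.14 = 1378.3056 MJ
Total at P: 49.28733 + 1378.3056 = 1427.59293 MJ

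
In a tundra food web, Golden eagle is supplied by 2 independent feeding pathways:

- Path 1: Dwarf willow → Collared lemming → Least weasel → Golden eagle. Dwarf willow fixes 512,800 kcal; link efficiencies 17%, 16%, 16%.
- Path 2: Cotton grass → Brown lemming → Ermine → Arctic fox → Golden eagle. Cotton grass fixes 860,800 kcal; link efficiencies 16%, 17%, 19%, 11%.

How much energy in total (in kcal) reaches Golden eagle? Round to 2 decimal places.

Path 1: 512800 × 0.17 × 0.16 × 0.16 = 2231.7056 kcal
Path 2: 860800 × 0.16 × 0.17 × 0.19 × 0.11 = 489.347584 kcal
Total at Golden eagle: 2231.7056 + 489.347584 = 2721.053184 kcal

2721.05 kcal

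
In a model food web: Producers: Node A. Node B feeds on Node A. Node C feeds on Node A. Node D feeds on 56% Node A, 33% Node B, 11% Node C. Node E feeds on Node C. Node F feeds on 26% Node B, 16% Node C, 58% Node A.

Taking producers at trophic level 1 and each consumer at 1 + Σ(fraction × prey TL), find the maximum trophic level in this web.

Node B: 1 + 1 = 2
Node C: 1 + 1 = 2
Node D: 1 + (0.56×1 + 0.33×2 + 0.11×2) = 2.44
Node E: 1 + 2 = 3
Node F: 1 + (0.26×2 + 0.16×2 + 0.58×1) = 2.42

3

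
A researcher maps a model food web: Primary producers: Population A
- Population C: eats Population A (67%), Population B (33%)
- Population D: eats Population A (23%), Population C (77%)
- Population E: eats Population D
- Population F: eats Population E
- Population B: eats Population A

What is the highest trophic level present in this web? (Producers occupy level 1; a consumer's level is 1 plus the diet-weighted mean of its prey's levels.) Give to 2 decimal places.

Population B: 1 + 1 = 2
Population C: 1 + (0.67×1 + 0.33×2) = 2.33
Population D: 1 + (0.23×1 + 0.77×2.33) = 3.0241
Population E: 1 + 3.0241 = 4.0241
Population F: 1 + 4.0241 = 5.0241

5.02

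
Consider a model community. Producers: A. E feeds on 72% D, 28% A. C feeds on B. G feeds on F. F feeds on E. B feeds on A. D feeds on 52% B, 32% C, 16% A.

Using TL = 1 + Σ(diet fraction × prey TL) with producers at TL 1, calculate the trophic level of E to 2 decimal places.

B: 1 + 1 = 2
C: 1 + 2 = 3
D: 1 + (0.52×2 + 0.32×3 + 0.16×1) = 3.16
E: 1 + (0.72×3.16 + 0.28×1) = 3.5552
F: 1 + 3.5552 = 4.5552
G: 1 + 4.5552 = 5.5552

3.56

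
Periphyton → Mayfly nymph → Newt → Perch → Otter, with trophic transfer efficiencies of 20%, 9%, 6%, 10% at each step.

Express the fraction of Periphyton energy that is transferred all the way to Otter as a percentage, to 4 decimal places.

Product of link efficiencies: 0.2 × 0.09 × 0.06 × 0.1 = 0.000108
As a percentage: 0.000108 × 100 = 0.0108%

0.0108%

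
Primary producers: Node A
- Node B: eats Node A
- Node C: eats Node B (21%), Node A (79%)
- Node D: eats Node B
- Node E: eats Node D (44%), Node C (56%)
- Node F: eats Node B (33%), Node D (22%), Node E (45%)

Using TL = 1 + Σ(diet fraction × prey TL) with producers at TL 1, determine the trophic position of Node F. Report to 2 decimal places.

3.92

Node B: 1 + 1 = 2
Node C: 1 + (0.21×2 + 0.79×1) = 2.21
Node D: 1 + 2 = 3
Node E: 1 + (0.44×3 + 0.56×2.21) = 3.5576
Node F: 1 + (0.33×2 + 0.22×3 + 0.45×3.5576) = 3.92092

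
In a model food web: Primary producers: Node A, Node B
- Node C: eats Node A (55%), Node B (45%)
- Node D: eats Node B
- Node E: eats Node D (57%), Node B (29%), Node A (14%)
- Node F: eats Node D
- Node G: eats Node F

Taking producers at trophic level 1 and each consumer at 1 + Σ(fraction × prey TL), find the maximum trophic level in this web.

Node C: 1 + (0.55×1 + 0.45×1) = 2
Node D: 1 + 1 = 2
Node E: 1 + (0.57×2 + 0.29×1 + 0.14×1) = 2.57
Node F: 1 + 2 = 3
Node G: 1 + 3 = 4

4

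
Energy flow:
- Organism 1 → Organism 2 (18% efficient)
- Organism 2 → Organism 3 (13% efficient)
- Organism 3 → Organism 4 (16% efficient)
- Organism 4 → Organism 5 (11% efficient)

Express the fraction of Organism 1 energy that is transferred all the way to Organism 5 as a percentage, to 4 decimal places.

Product of link efficiencies: 0.18 × 0.13 × 0.16 × 0.11 = 0.00041184
As a percentage: 0.00041184 × 100 = 0.0412%

0.0412%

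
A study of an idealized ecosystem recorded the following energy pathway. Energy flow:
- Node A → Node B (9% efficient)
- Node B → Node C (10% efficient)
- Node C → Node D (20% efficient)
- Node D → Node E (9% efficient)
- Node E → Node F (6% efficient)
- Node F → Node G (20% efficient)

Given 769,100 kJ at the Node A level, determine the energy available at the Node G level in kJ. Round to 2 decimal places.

1.50 kJ

Node B: 769100 × 0.09 = 69219 kJ
Node C: 69219 × 0.1 = 6921.9 kJ
Node D: 6921.9 × 0.2 = 1384.38 kJ
Node E: 1384.38 × 0.09 = 124.5942 kJ
Node F: 124.5942 × 0.06 = 7.475652 kJ
Node G: 7.475652 × 0.2 = 1.4951304 kJ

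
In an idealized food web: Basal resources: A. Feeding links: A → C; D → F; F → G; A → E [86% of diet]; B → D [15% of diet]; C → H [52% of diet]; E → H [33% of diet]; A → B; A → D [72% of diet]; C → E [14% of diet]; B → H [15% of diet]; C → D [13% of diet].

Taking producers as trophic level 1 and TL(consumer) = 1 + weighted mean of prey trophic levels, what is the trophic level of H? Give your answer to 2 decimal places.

3.05

B: 1 + 1 = 2
C: 1 + 1 = 2
D: 1 + (0.13×2 + 0.72×1 + 0.15×2) = 2.28
E: 1 + (0.14×2 + 0.86×1) = 2.14
F: 1 + 2.28 = 3.28
G: 1 + 3.28 = 4.28
H: 1 + (0.15×2 + 0.33×2.14 + 0.52×2) = 3.0462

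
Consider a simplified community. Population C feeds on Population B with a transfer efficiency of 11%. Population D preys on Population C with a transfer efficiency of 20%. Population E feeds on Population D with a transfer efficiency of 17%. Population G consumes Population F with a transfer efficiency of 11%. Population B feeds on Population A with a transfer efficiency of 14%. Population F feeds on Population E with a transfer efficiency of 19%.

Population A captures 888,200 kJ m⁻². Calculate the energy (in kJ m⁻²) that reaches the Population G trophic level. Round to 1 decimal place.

Population B: 888200 × 0.14 = 124348 kJ m⁻²
Population C: 124348 × 0.11 = 13678.28 kJ m⁻²
Population D: 13678.28 × 0.2 = 2735.656 kJ m⁻²
Population E: 2735.656 × 0.17 = 465.06152 kJ m⁻²
Population F: 465.06152 × 0.19 = 88.3616888 kJ m⁻²
Population G: 88.3616888 × 0.11 = 9.719785768 kJ m⁻²

9.7 kJ m⁻²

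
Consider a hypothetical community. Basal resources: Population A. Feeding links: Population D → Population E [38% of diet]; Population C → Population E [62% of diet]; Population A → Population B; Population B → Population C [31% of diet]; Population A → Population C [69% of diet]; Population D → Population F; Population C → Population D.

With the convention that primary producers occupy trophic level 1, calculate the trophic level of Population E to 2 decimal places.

3.69

Population B: 1 + 1 = 2
Population C: 1 + (0.31×2 + 0.69×1) = 2.31
Population D: 1 + 2.31 = 3.31
Population E: 1 + (0.38×3.31 + 0.62×2.31) = 3.69
Population F: 1 + 3.31 = 4.31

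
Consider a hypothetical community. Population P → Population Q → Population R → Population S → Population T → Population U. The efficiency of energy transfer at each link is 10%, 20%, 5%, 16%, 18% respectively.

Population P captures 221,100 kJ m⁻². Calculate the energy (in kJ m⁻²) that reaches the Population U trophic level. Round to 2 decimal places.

Population Q: 221100 × 0.1 = 22110 kJ m⁻²
Population R: 22110 × 0.2 = 4422 kJ m⁻²
Population S: 4422 × 0.05 = 221.1 kJ m⁻²
Population T: 221.1 × 0.16 = 35.376 kJ m⁻²
Population U: 35.376 × 0.18 = 6.36768 kJ m⁻²

6.37 kJ m⁻²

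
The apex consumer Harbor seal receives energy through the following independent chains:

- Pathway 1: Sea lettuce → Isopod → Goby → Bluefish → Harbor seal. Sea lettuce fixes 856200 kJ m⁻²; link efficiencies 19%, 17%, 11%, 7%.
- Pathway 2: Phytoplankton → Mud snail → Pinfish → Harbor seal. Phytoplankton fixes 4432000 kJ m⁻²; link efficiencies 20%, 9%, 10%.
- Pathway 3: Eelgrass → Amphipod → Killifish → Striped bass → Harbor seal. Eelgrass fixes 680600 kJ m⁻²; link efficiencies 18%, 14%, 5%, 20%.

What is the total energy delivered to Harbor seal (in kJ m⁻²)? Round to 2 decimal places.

Pathway 1: 856200 × 0.19 × 0.17 × 0.11 × 0.07 = 212.945502 kJ m⁻²
Pathway 2: 4432000 × 0.2 × 0.09 × 0.1 = 7977.6 kJ m⁻²
Pathway 3: 680600 × 0.18 × 0.14 × 0.05 × 0.2 = 171.5112 kJ m⁻²
Total at Harbor seal: 212.945502 + 7977.6 + 171.5112 = 8362.056702 kJ m⁻²

8362.06 kJ m⁻²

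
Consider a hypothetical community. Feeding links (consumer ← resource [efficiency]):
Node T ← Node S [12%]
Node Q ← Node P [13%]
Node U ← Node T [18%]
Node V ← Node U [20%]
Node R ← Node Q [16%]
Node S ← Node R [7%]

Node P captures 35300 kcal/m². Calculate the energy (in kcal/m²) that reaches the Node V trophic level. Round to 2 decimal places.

0.22 kcal/m²

Node Q: 35300 × 0.13 = 4589 kcal/m²
Node R: 4589 × 0.16 = 734.24 kcal/m²
Node S: 734.24 × 0.07 = 51.3968 kcal/m²
Node T: 51.3968 × 0.12 = 6.167616 kcal/m²
Node U: 6.167616 × 0.18 = 1.11017088 kcal/m²
Node V: 1.11017088 × 0.2 = 0.222034176 kcal/m²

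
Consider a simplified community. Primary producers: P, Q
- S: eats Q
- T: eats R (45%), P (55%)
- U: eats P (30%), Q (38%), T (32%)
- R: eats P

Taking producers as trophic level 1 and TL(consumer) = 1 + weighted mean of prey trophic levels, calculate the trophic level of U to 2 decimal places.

2.46

R: 1 + 1 = 2
S: 1 + 1 = 2
T: 1 + (0.45×2 + 0.55×1) = 2.45
U: 1 + (0.3×1 + 0.38×1 + 0.32×2.45) = 2.464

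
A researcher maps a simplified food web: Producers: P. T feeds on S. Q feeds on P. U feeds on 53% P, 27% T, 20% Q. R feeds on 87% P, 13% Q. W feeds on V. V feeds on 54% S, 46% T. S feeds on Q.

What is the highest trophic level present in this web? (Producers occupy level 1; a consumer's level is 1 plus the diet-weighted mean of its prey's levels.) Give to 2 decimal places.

Q: 1 + 1 = 2
R: 1 + (0.87×1 + 0.13×2) = 2.13
S: 1 + 2 = 3
T: 1 + 3 = 4
U: 1 + (0.53×1 + 0.27×4 + 0.2×2) = 3.01
V: 1 + (0.54×3 + 0.46×4) = 4.46
W: 1 + 4.46 = 5.46

5.46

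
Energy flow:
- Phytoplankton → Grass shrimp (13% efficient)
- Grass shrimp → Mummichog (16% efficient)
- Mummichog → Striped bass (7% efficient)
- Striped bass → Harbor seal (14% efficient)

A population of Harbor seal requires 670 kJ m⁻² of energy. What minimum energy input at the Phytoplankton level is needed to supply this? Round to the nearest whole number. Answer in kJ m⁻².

Cumulative transfer efficiency: 0.13 × 0.16 × 0.07 × 0.14 = 0.00020384
Phytoplankton energy = 670 / 0.00020384 = 3286892 kJ m⁻²

3286892 kJ m⁻²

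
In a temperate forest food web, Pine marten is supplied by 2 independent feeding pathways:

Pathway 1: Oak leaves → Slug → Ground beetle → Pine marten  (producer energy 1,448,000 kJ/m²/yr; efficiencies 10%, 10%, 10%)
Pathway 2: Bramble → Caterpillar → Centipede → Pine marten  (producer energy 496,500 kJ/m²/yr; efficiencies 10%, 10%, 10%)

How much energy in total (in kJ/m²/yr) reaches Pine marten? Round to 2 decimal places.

1944.50 kJ/m²/yr

Pathway 1: 1448000 × 0.1 × 0.1 × 0.1 = 1448 kJ/m²/yr
Pathway 2: 496500 × 0.1 × 0.1 × 0.1 = 496.5 kJ/m²/yr
Total at Pine marten: 1448 + 496.5 = 1944.5 kJ/m²/yr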